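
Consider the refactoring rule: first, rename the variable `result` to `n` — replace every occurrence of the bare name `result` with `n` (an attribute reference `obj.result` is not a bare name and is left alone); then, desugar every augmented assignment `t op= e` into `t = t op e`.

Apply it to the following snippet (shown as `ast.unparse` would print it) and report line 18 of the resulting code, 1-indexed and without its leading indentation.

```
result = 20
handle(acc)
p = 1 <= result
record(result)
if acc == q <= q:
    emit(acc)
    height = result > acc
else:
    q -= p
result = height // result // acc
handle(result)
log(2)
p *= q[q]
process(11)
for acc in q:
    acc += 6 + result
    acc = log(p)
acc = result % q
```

Transformed code:
n = 20
handle(acc)
p = 1 <= n
record(n)
if acc == q <= q:
    emit(acc)
    height = n > acc
else:
    q = q - p
n = height // n // acc
handle(n)
log(2)
p = p * q[q]
process(11)
for acc in q:
    acc = acc + (6 + n)
    acc = log(p)
acc = n % q

acc = n % q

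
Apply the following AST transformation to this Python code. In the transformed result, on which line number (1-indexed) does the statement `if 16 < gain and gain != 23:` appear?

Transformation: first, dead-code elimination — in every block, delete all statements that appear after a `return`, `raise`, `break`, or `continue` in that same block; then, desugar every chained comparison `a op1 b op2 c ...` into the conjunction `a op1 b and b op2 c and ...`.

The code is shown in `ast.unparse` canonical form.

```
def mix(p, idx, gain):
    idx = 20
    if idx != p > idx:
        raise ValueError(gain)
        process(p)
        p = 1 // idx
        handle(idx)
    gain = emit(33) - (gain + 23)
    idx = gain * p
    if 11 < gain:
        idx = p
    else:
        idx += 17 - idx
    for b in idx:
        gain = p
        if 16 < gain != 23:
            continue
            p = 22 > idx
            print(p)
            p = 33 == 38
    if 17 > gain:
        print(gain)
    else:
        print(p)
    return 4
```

13

Transformed code:
def mix(p, idx, gain):
    idx = 20
    if idx != p and p > idx:
        raise ValueError(gain)
    gain = emit(33) - (gain + 23)
    idx = gain * p
    if 11 < gain:
        idx = p
    else:
        idx += 17 - idx
    for b in idx:
        gain = p
        if 16 < gain and gain != 23:
            continue
    if 17 > gain:
        print(gain)
    else:
        print(p)
    return 4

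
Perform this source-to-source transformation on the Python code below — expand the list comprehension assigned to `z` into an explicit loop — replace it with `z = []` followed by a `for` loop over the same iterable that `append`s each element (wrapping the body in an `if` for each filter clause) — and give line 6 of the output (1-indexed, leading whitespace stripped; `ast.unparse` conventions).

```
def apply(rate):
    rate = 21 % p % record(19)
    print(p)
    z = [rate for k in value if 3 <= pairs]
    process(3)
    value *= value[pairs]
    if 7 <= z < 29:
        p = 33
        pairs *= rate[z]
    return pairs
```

if 3 <= pairs:

Transformed code:
def apply(rate):
    rate = 21 % p % record(19)
    print(p)
    z = []
    for k in value:
        if 3 <= pairs:
            z.append(rate)
    process(3)
    value *= value[pairs]
    if 7 <= z < 29:
        p = 33
        pairs *= rate[z]
    return pairs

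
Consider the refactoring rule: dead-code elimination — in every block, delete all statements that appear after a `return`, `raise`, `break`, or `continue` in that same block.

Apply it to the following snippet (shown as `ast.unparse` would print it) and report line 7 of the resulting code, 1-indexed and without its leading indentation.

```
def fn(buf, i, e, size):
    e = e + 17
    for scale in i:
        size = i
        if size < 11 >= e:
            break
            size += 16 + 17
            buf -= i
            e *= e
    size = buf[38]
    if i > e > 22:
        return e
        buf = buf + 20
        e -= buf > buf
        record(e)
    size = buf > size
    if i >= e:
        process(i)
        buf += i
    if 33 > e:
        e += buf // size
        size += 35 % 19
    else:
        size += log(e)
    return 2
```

size = buf[38]

Transformed code:
def fn(buf, i, e, size):
    e = e + 17
    for scale in i:
        size = i
        if size < 11 >= e:
            break
    size = buf[38]
    if i > e > 22:
        return e
    size = buf > size
    if i >= e:
        process(i)
        buf += i
    if 33 > e:
        e += buf // size
        size += 35 % 19
    else:
        size += log(e)
    return 2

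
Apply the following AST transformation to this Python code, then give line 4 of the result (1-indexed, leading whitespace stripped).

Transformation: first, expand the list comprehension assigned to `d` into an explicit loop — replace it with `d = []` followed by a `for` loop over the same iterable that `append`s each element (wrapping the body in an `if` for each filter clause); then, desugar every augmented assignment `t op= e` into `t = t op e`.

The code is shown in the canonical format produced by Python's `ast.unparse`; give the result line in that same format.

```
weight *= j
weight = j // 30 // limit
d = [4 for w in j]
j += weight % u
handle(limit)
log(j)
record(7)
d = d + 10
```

for w in j:

Transformed code:
weight = weight * j
weight = j // 30 // limit
d = []
for w in j:
    d.append(4)
j = j + weight % u
handle(limit)
log(j)
record(7)
d = d + 10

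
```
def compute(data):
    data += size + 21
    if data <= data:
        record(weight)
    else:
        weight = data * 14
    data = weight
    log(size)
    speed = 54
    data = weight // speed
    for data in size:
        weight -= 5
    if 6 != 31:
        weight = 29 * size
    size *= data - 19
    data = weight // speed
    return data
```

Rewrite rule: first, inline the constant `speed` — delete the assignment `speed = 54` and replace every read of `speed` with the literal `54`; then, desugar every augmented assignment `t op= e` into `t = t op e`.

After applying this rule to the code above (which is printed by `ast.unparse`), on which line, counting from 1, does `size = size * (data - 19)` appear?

Transformed code:
def compute(data):
    data = data + (size + 21)
    if data <= data:
        record(weight)
    else:
        weight = data * 14
    data = weight
    log(size)
    data = weight // 54
    for data in size:
        weight = weight - 5
    if 6 != 31:
        weight = 29 * size
    size = size * (data - 19)
    data = weight // 54
    return data

14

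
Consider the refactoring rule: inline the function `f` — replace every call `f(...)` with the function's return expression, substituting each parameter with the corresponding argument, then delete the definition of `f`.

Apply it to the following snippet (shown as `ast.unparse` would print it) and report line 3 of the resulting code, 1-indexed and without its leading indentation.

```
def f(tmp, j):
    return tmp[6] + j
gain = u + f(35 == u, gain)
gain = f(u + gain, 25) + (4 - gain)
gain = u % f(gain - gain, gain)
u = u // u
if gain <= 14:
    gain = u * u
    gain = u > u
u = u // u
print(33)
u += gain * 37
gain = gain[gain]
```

gain = u % ((gain - gain)[6] + gain)

Transformed code:
gain = u + ((35 == u)[6] + gain)
gain = (u + gain)[6] + 25 + (4 - gain)
gain = u % ((gain - gain)[6] + gain)
u = u // u
if gain <= 14:
    gain = u * u
    gain = u > u
u = u // u
print(33)
u += gain * 37
gain = gain[gain]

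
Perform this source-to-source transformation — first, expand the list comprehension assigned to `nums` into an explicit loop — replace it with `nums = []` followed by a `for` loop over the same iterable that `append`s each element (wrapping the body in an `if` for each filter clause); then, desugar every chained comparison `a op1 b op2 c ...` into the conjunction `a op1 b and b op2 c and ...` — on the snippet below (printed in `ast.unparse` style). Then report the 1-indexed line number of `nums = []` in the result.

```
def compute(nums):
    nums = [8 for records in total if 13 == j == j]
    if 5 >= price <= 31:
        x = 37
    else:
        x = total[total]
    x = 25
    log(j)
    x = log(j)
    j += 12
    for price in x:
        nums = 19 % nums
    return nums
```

2

Transformed code:
def compute(nums):
    nums = []
    for records in total:
        if 13 == j and j == j:
            nums.append(8)
    if 5 >= price and price <= 31:
        x = 37
    else:
        x = total[total]
    x = 25
    log(j)
    x = log(j)
    j += 12
    for price in x:
        nums = 19 % nums
    return nums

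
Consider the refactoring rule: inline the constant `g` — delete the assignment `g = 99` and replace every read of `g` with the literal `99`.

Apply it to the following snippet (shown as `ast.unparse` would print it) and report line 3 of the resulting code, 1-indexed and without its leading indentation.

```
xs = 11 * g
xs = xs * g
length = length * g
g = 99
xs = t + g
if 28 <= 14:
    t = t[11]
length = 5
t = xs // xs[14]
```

Transformed code:
xs = 11 * 99
xs = xs * 99
length = length * 99
xs = t + 99
if 28 <= 14:
    t = t[11]
length = 5
t = xs // xs[14]

length = length * 99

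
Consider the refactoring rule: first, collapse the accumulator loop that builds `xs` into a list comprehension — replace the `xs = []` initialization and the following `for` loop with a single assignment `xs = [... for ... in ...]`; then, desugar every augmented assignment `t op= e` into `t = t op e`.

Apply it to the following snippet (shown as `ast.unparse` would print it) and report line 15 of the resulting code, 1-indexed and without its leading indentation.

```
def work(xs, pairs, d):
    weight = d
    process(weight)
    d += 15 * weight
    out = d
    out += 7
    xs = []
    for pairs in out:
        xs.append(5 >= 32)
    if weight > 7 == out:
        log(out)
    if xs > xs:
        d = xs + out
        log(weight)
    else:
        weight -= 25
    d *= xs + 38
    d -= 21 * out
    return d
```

Transformed code:
def work(xs, pairs, d):
    weight = d
    process(weight)
    d = d + 15 * weight
    out = d
    out = out + 7
    xs = [5 >= 32 for pairs in out]
    if weight > 7 == out:
        log(out)
    if xs > xs:
        d = xs + out
        log(weight)
    else:
        weight = weight - 25
    d = d * (xs + 38)
    d = d - 21 * out
    return d

d = d * (xs + 38)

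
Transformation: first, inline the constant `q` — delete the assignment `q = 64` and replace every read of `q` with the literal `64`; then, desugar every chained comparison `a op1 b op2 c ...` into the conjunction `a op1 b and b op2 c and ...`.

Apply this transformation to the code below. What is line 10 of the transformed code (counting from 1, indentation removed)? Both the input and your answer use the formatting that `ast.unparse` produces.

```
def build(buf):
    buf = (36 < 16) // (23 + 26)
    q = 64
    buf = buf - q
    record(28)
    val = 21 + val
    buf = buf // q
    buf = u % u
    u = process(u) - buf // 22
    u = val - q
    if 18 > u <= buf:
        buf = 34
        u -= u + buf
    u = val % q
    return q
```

if 18 > u and u <= buf:

Transformed code:
def build(buf):
    buf = (36 < 16) // (23 + 26)
    buf = buf - 64
    record(28)
    val = 21 + val
    buf = buf // 64
    buf = u % u
    u = process(u) - buf // 22
    u = val - 64
    if 18 > u and u <= buf:
        buf = 34
        u -= u + buf
    u = val % 64
    return 64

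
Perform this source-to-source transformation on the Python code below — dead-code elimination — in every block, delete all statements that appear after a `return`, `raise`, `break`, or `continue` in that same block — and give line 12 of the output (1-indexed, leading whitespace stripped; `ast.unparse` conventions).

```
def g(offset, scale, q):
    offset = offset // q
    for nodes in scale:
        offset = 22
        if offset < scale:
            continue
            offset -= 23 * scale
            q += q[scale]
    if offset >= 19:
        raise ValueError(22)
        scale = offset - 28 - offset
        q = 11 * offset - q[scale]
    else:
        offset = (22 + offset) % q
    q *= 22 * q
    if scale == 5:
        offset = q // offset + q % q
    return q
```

if scale == 5:

Transformed code:
def g(offset, scale, q):
    offset = offset // q
    for nodes in scale:
        offset = 22
        if offset < scale:
            continue
    if offset >= 19:
        raise ValueError(22)
    else:
        offset = (22 + offset) % q
    q *= 22 * q
    if scale == 5:
        offset = q // offset + q % q
    return q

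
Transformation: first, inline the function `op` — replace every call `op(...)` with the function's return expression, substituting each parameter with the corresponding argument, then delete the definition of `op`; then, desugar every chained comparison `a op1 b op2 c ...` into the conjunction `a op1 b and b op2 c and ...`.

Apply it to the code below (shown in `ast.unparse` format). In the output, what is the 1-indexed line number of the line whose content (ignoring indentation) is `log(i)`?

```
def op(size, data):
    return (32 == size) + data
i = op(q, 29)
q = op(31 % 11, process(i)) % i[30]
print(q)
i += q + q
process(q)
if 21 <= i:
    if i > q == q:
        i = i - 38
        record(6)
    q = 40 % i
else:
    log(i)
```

Transformed code:
i = (32 == q) + 29
q = ((32 == 31 % 11) + process(i)) % i[30]
print(q)
i += q + q
process(q)
if 21 <= i:
    if i > q and q == q:
        i = i - 38
        record(6)
    q = 40 % i
else:
    log(i)

12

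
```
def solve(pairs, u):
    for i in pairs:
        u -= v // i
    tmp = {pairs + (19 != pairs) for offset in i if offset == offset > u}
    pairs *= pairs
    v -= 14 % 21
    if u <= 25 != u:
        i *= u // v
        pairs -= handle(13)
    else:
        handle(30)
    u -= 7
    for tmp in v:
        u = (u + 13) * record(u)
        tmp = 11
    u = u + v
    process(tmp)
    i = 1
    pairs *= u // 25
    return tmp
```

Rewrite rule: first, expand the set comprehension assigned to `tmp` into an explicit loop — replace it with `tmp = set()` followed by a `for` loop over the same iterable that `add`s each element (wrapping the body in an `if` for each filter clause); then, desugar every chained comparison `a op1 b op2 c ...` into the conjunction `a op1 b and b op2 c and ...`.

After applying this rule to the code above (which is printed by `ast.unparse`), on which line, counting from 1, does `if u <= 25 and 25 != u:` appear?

10

Transformed code:
def solve(pairs, u):
    for i in pairs:
        u -= v // i
    tmp = set()
    for offset in i:
        if offset == offset and offset > u:
            tmp.add(pairs + (19 != pairs))
    pairs *= pairs
    v -= 14 % 21
    if u <= 25 and 25 != u:
        i *= u // v
        pairs -= handle(13)
    else:
        handle(30)
    u -= 7
    for tmp in v:
        u = (u + 13) * record(u)
        tmp = 11
    u = u + v
    process(tmp)
    i = 1
    pairs *= u // 25
    return tmp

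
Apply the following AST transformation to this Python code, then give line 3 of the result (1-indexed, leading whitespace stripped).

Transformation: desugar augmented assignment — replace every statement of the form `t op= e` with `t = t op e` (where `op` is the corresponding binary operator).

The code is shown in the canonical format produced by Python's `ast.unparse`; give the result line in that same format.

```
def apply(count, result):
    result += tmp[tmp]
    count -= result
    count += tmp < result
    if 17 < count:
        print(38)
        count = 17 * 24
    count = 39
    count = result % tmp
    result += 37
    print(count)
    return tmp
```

Transformed code:
def apply(count, result):
    result = result + tmp[tmp]
    count = count - result
    count = count + (tmp < result)
    if 17 < count:
        print(38)
        count = 17 * 24
    count = 39
    count = result % tmp
    result = result + 37
    print(count)
    return tmp

count = count - result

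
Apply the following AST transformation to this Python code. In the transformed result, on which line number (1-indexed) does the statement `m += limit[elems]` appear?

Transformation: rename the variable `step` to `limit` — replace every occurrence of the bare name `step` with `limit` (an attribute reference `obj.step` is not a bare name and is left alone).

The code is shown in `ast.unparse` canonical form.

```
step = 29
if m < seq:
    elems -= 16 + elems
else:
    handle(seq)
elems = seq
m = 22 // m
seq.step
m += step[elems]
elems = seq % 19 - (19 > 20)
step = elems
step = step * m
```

9

Transformed code:
limit = 29
if m < seq:
    elems -= 16 + elems
else:
    handle(seq)
elems = seq
m = 22 // m
seq.step
m += limit[elems]
elems = seq % 19 - (19 > 20)
limit = elems
limit = limit * m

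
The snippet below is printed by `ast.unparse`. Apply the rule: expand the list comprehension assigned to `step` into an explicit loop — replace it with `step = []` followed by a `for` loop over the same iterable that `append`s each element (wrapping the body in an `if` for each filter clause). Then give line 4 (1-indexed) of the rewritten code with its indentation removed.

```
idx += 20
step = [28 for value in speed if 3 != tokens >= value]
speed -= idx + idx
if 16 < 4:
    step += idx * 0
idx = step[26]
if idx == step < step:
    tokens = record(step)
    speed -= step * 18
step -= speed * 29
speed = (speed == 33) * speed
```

if 3 != tokens >= value:

Transformed code:
idx += 20
step = []
for value in speed:
    if 3 != tokens >= value:
        step.append(28)
speed -= idx + idx
if 16 < 4:
    step += idx * 0
idx = step[26]
if idx == step < step:
    tokens = record(step)
    speed -= step * 18
step -= speed * 29
speed = (speed == 33) * speed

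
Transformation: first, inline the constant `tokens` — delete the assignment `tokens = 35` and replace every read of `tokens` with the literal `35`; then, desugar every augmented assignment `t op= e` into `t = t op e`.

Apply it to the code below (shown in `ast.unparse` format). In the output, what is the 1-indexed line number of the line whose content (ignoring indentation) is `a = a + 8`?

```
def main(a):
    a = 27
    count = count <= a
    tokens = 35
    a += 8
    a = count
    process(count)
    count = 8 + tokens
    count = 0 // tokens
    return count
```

4

Transformed code:
def main(a):
    a = 27
    count = count <= a
    a = a + 8
    a = count
    process(count)
    count = 8 + 35
    count = 0 // 35
    return count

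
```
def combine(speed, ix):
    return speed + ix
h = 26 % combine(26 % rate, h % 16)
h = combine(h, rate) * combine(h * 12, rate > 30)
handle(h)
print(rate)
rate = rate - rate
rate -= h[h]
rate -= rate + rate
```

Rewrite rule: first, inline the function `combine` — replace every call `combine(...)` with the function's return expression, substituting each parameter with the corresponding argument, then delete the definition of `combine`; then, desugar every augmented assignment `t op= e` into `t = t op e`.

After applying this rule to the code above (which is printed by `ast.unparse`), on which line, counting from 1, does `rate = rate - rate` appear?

Transformed code:
h = 26 % (26 % rate + h % 16)
h = (h + rate) * (h * 12 + (rate > 30))
handle(h)
print(rate)
rate = rate - rate
rate = rate - h[h]
rate = rate - (rate + rate)

5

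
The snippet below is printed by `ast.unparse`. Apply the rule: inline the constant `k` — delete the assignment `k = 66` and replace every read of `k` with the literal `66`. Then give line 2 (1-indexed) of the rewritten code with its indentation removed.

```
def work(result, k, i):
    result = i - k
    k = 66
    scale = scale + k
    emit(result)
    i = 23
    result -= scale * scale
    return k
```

Transformed code:
def work(result, k, i):
    result = i - 66
    scale = scale + 66
    emit(result)
    i = 23
    result -= scale * scale
    return 66

result = i - 66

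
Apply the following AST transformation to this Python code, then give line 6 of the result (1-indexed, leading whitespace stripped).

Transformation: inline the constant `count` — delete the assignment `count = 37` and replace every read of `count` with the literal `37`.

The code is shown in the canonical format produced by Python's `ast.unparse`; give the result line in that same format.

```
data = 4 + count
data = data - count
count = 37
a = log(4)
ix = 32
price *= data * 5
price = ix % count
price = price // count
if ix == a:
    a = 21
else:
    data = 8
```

price = ix % 37

Transformed code:
data = 4 + 37
data = data - 37
a = log(4)
ix = 32
price *= data * 5
price = ix % 37
price = price // 37
if ix == a:
    a = 21
else:
    data = 8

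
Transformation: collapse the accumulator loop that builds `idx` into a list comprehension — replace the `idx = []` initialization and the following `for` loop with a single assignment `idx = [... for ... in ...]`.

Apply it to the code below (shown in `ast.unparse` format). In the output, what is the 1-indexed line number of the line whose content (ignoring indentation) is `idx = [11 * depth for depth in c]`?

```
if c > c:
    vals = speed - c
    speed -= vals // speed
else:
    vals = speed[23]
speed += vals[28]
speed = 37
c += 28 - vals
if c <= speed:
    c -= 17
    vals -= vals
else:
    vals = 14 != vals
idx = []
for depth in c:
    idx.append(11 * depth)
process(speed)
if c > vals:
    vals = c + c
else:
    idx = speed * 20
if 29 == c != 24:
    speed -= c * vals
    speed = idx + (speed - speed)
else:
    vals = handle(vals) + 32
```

14

Transformed code:
if c > c:
    vals = speed - c
    speed -= vals // speed
else:
    vals = speed[23]
speed += vals[28]
speed = 37
c += 28 - vals
if c <= speed:
    c -= 17
    vals -= vals
else:
    vals = 14 != vals
idx = [11 * depth for depth in c]
process(speed)
if c > vals:
    vals = c + c
else:
    idx = speed * 20
if 29 == c != 24:
    speed -= c * vals
    speed = idx + (speed - speed)
else:
    vals = handle(vals) + 32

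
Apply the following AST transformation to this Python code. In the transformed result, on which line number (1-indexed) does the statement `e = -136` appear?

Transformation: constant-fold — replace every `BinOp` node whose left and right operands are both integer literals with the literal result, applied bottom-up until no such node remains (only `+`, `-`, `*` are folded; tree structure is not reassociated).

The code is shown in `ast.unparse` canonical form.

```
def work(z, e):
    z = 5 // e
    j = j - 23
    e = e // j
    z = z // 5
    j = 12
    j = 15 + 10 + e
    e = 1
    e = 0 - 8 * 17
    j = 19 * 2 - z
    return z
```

Transformed code:
def work(z, e):
    z = 5 // e
    j = j - 23
    e = e // j
    z = z // 5
    j = 12
    j = 25 + e
    e = 1
    e = -136
    j = 38 - z
    return z

9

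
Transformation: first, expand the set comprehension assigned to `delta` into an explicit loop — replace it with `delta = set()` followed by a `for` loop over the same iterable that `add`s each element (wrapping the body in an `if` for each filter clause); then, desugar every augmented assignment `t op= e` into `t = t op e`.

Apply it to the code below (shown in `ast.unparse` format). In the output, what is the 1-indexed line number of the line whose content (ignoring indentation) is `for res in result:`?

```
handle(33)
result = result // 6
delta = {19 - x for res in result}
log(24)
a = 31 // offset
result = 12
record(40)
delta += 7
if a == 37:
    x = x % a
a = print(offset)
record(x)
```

4

Transformed code:
handle(33)
result = result // 6
delta = set()
for res in result:
    delta.add(19 - x)
log(24)
a = 31 // offset
result = 12
record(40)
delta = delta + 7
if a == 37:
    x = x % a
a = print(offset)
record(x)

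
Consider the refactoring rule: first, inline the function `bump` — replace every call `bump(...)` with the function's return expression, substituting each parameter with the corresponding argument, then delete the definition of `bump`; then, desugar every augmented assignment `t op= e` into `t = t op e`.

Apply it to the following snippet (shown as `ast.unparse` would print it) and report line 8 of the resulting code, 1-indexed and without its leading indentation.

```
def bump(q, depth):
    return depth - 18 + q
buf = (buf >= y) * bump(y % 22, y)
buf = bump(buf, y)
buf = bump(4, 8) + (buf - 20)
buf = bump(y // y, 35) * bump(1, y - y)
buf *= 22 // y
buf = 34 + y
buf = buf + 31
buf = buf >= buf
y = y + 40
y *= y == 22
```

buf = buf >= buf

Transformed code:
buf = (buf >= y) * (y - 18 + y % 22)
buf = y - 18 + buf
buf = 8 - 18 + 4 + (buf - 20)
buf = (35 - 18 + y // y) * (y - y - 18 + 1)
buf = buf * (22 // y)
buf = 34 + y
buf = buf + 31
buf = buf >= buf
y = y + 40
y = y * (y == 22)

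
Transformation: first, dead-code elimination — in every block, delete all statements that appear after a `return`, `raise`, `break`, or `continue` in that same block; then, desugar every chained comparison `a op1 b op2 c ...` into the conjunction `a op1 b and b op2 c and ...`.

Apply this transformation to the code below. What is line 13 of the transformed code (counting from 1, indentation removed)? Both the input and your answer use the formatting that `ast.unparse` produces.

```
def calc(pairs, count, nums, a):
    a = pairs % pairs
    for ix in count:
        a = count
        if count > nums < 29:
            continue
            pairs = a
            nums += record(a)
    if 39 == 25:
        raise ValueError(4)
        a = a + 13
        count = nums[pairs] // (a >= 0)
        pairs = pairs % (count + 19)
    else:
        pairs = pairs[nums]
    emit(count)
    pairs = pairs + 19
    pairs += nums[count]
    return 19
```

pairs += nums[count]

Transformed code:
def calc(pairs, count, nums, a):
    a = pairs % pairs
    for ix in count:
        a = count
        if count > nums and nums < 29:
            continue
    if 39 == 25:
        raise ValueError(4)
    else:
        pairs = pairs[nums]
    emit(count)
    pairs = pairs + 19
    pairs += nums[count]
    return 19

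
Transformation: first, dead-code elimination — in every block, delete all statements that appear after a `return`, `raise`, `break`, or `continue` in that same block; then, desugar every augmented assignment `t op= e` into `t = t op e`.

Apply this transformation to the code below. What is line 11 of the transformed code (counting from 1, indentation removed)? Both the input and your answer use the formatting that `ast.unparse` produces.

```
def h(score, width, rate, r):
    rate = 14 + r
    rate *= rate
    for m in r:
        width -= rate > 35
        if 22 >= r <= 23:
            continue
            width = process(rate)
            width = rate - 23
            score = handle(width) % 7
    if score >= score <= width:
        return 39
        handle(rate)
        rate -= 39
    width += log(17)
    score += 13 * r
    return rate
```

Transformed code:
def h(score, width, rate, r):
    rate = 14 + r
    rate = rate * rate
    for m in r:
        width = width - (rate > 35)
        if 22 >= r <= 23:
            continue
    if score >= score <= width:
        return 39
    width = width + log(17)
    score = score + 13 * r
    return rate

score = score + 13 * r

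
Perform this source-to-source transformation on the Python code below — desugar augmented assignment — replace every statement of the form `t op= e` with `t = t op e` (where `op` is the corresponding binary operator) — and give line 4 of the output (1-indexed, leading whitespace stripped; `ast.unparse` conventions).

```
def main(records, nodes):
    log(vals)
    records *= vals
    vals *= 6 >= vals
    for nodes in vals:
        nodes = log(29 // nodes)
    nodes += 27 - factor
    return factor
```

Transformed code:
def main(records, nodes):
    log(vals)
    records = records * vals
    vals = vals * (6 >= vals)
    for nodes in vals:
        nodes = log(29 // nodes)
    nodes = nodes + (27 - factor)
    return factor

vals = vals * (6 >= vals)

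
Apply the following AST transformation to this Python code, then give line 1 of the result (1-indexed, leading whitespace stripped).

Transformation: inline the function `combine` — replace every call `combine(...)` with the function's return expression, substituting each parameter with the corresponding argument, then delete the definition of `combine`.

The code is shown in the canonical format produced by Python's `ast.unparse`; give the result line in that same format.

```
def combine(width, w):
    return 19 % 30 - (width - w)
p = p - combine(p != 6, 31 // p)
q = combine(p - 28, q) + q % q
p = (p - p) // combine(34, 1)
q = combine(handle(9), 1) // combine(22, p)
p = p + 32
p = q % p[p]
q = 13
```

p = p - (19 % 30 - ((p != 6) - 31 // p))

Transformed code:
p = p - (19 % 30 - ((p != 6) - 31 // p))
q = 19 % 30 - (p - 28 - q) + q % q
p = (p - p) // (19 % 30 - (34 - 1))
q = (19 % 30 - (handle(9) - 1)) // (19 % 30 - (22 - p))
p = p + 32
p = q % p[p]
q = 13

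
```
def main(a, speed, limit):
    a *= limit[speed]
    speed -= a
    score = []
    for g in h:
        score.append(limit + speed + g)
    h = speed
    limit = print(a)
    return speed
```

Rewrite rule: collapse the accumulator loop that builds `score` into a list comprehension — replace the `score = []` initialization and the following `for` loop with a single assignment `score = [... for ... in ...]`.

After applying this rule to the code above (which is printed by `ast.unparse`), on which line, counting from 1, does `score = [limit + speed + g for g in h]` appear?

4

Transformed code:
def main(a, speed, limit):
    a *= limit[speed]
    speed -= a
    score = [limit + speed + g for g in h]
    h = speed
    limit = print(a)
    return speed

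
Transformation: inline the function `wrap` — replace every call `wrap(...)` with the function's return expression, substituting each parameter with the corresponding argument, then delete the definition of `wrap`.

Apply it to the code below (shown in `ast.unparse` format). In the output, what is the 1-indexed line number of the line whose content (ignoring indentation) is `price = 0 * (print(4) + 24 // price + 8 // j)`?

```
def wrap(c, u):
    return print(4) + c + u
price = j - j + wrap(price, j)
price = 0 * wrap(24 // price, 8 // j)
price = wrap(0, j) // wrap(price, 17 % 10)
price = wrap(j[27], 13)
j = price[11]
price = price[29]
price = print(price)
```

2

Transformed code:
price = j - j + (print(4) + price + j)
price = 0 * (print(4) + 24 // price + 8 // j)
price = (print(4) + 0 + j) // (print(4) + price + 17 % 10)
price = print(4) + j[27] + 13
j = price[11]
price = price[29]
price = print(price)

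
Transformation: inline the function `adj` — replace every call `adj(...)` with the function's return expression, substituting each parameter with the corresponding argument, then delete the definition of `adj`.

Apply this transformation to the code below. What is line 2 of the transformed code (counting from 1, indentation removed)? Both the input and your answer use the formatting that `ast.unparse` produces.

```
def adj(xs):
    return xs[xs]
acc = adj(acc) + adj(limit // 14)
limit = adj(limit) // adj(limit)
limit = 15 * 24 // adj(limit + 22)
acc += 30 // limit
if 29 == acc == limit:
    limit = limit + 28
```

Transformed code:
acc = acc[acc] + (limit // 14)[limit // 14]
limit = limit[limit] // limit[limit]
limit = 15 * 24 // (limit + 22)[limit + 22]
acc += 30 // limit
if 29 == acc == limit:
    limit = limit + 28

limit = limit[limit] // limit[limit]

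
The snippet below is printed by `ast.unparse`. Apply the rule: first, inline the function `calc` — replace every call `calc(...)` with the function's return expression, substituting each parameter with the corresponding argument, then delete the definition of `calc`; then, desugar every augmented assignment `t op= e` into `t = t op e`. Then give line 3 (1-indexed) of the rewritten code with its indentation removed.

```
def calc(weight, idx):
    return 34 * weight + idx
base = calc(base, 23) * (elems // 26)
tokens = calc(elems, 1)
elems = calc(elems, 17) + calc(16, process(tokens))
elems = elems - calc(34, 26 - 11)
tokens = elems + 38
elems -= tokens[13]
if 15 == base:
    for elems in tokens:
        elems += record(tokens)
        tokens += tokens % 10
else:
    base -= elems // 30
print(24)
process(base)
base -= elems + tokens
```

Transformed code:
base = (34 * base + 23) * (elems // 26)
tokens = 34 * elems + 1
elems = 34 * elems + 17 + (34 * 16 + process(tokens))
elems = elems - (34 * 34 + (26 - 11))
tokens = elems + 38
elems = elems - tokens[13]
if 15 == base:
    for elems in tokens:
        elems = elems + record(tokens)
        tokens = tokens + tokens % 10
else:
    base = base - elems // 30
print(24)
process(base)
base = base - (elems + tokens)

elems = 34 * elems + 17 + (34 * 16 + process(tokens))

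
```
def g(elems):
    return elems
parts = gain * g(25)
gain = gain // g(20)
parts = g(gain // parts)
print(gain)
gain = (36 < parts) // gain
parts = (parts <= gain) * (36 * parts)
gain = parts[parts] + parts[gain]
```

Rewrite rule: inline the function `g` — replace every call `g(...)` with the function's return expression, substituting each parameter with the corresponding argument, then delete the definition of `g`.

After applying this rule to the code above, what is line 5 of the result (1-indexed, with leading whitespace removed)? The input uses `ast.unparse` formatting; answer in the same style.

gain = (36 < parts) // gain

Transformed code:
parts = gain * 25
gain = gain // 20
parts = gain // parts
print(gain)
gain = (36 < parts) // gain
parts = (parts <= gain) * (36 * parts)
gain = parts[parts] + parts[gain]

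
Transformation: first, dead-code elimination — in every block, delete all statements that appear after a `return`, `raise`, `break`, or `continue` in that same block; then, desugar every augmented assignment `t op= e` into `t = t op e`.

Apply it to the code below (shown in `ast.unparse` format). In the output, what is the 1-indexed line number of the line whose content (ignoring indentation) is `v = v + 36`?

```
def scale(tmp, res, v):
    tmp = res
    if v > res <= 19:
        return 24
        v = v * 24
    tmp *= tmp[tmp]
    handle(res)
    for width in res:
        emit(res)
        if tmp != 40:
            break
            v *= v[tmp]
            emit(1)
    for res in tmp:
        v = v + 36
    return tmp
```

12

Transformed code:
def scale(tmp, res, v):
    tmp = res
    if v > res <= 19:
        return 24
    tmp = tmp * tmp[tmp]
    handle(res)
    for width in res:
        emit(res)
        if tmp != 40:
            break
    for res in tmp:
        v = v + 36
    return tmp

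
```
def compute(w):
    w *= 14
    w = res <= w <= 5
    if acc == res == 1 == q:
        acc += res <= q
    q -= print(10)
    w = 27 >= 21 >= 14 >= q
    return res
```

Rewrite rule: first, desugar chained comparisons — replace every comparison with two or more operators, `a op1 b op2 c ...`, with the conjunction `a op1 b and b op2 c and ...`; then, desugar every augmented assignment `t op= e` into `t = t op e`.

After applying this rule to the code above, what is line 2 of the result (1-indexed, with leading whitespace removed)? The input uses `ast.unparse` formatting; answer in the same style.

w = w * 14

Transformed code:
def compute(w):
    w = w * 14
    w = res <= w and w <= 5
    if acc == res and res == 1 and (1 == q):
        acc = acc + (res <= q)
    q = q - print(10)
    w = 27 >= 21 and 21 >= 14 and (14 >= q)
    return res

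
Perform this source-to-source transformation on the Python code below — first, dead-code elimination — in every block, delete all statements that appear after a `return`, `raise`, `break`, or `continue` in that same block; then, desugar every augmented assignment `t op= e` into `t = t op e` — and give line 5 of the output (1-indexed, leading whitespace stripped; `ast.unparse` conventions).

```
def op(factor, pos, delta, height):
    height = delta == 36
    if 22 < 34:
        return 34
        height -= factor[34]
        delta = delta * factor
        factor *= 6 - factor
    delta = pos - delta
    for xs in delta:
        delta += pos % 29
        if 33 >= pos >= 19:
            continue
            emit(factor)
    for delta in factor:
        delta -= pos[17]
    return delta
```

delta = pos - delta

Transformed code:
def op(factor, pos, delta, height):
    height = delta == 36
    if 22 < 34:
        return 34
    delta = pos - delta
    for xs in delta:
        delta = delta + pos % 29
        if 33 >= pos >= 19:
            continue
    for delta in factor:
        delta = delta - pos[17]
    return delta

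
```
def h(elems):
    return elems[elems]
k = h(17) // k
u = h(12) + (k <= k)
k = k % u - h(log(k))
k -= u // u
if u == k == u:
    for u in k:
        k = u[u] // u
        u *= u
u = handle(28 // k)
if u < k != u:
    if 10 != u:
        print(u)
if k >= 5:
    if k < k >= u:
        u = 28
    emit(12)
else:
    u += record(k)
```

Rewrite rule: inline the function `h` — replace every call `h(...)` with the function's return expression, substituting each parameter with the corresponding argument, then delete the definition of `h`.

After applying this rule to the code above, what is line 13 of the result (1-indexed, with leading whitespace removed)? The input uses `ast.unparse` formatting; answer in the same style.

if k >= 5:

Transformed code:
k = 17[17] // k
u = 12[12] + (k <= k)
k = k % u - log(k)[log(k)]
k -= u // u
if u == k == u:
    for u in k:
        k = u[u] // u
        u *= u
u = handle(28 // k)
if u < k != u:
    if 10 != u:
        print(u)
if k >= 5:
    if k < k >= u:
        u = 28
    emit(12)
else:
    u += record(k)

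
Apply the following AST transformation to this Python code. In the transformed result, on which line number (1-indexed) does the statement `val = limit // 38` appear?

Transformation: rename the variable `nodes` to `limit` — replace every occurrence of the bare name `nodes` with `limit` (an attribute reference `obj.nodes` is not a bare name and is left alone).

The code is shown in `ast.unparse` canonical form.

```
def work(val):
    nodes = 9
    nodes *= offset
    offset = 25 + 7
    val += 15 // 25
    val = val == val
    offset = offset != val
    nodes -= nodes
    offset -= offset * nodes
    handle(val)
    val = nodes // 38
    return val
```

Transformed code:
def work(val):
    limit = 9
    limit *= offset
    offset = 25 + 7
    val += 15 // 25
    val = val == val
    offset = offset != val
    limit -= limit
    offset -= offset * limit
    handle(val)
    val = limit // 38
    return val

11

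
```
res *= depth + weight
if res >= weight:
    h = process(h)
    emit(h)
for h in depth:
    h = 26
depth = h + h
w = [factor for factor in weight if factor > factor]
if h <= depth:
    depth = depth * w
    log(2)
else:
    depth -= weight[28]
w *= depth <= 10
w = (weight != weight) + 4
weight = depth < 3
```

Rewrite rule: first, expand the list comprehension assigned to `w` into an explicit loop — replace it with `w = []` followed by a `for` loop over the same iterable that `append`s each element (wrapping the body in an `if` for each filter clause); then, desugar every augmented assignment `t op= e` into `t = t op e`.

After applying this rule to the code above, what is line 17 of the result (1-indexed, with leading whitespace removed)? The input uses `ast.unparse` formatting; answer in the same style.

w = w * (depth <= 10)

Transformed code:
res = res * (depth + weight)
if res >= weight:
    h = process(h)
    emit(h)
for h in depth:
    h = 26
depth = h + h
w = []
for factor in weight:
    if factor > factor:
        w.append(factor)
if h <= depth:
    depth = depth * w
    log(2)
else:
    depth = depth - weight[28]
w = w * (depth <= 10)
w = (weight != weight) + 4
weight = depth < 3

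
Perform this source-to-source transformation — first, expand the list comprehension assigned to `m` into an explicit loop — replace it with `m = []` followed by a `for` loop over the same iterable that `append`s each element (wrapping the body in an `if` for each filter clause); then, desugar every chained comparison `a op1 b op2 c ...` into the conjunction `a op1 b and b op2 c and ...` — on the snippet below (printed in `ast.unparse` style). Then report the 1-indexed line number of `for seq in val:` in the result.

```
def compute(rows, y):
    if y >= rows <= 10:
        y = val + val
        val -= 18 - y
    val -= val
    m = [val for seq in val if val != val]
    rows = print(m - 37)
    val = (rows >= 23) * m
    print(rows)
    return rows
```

Transformed code:
def compute(rows, y):
    if y >= rows and rows <= 10:
        y = val + val
        val -= 18 - y
    val -= val
    m = []
    for seq in val:
        if val != val:
            m.append(val)
    rows = print(m - 37)
    val = (rows >= 23) * m
    print(rows)
    return rows

7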